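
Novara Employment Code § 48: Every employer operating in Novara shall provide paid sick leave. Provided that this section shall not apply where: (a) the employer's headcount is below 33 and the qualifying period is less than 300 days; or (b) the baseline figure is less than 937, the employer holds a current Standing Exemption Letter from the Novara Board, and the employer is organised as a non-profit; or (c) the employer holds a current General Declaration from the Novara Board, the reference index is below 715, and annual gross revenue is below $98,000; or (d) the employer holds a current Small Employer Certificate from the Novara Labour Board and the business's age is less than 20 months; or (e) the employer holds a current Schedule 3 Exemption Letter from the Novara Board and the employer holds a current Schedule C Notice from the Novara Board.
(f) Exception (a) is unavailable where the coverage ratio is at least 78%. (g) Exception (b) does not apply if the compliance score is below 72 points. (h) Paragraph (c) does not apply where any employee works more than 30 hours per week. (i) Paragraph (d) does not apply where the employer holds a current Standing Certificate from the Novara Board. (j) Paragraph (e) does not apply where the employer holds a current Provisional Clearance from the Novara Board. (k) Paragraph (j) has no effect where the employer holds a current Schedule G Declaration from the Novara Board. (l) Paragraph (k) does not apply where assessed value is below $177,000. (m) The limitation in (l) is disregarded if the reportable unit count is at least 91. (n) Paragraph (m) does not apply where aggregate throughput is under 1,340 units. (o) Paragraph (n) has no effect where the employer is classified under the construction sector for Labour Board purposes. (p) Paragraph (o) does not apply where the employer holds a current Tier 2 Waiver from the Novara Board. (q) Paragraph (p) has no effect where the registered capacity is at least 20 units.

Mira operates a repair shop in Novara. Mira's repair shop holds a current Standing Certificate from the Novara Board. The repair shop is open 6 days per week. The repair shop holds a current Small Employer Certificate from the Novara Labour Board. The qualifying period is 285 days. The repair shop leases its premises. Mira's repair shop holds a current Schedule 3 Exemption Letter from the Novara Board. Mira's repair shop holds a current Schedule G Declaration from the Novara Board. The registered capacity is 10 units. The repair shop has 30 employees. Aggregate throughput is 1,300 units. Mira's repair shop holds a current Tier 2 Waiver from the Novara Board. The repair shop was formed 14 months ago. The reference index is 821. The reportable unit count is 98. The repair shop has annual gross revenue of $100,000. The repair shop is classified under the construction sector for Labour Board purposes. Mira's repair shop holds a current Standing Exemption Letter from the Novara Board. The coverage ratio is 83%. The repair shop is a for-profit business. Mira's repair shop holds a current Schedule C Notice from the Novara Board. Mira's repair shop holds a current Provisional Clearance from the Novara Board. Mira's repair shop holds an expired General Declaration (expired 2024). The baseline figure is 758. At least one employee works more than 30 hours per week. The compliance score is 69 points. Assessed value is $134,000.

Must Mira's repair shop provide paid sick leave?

Yes — Mira's repair shop must provide paid sick leave.

All of (a)'s requirements are met (the employer's headcount is 30, below the 33 limit; the qualifying period is 285 days, less than the 300 days limit). But applying paragraph (f): (f) is engaged — the coverage ratio is 83%, meeting the 78% threshold. (a) is therefore removed.
Exception (b) fails — the employer is for-profit.
Exception (c) requires that the employer holds a current General Declaration from the Novara Board; but there is no General Declaration in force, so (c) is unavailable.
Exception (d) is satisfied on its face — a current Small Employer Certificate is held; the business's age is 14 months, less than the 20 months limit. Turning to paragraph (i): (i) operates against (d): a current Standing Certificate is held. Exception (d) does not apply.
Exception (e) is satisfied on its face — a current Schedule 3 Exemption Letter is held; a current Schedule C Notice is held. However, paragraphs (j)–(q) must be considered: (j) operates against (e): a current Provisional Clearance is held. (k) would limit (j) — a current Schedule G Declaration is held — but (l) sets (k) aside: (l) is triggered — assessed value is $134,000, below the $177,000 limit. (m) would limit (l) — the reportable unit count is 98, meeting the 91 threshold — but (n) sets (m) aside: (n) operates against (m): aggregate throughput is 1,300 units, under the 1,340 units limit. (o) would limit (n) — the repair shop is classified under the construction sector — but (p) sets (o) aside: (p) is engaged — a current Tier 2 Waiver is held. (q), which would lift (p), does not operate here — the registered capacity is 10 units, short of 20 units. (e) is therefore removed.
None of the exceptions is available; § 48 applies in full.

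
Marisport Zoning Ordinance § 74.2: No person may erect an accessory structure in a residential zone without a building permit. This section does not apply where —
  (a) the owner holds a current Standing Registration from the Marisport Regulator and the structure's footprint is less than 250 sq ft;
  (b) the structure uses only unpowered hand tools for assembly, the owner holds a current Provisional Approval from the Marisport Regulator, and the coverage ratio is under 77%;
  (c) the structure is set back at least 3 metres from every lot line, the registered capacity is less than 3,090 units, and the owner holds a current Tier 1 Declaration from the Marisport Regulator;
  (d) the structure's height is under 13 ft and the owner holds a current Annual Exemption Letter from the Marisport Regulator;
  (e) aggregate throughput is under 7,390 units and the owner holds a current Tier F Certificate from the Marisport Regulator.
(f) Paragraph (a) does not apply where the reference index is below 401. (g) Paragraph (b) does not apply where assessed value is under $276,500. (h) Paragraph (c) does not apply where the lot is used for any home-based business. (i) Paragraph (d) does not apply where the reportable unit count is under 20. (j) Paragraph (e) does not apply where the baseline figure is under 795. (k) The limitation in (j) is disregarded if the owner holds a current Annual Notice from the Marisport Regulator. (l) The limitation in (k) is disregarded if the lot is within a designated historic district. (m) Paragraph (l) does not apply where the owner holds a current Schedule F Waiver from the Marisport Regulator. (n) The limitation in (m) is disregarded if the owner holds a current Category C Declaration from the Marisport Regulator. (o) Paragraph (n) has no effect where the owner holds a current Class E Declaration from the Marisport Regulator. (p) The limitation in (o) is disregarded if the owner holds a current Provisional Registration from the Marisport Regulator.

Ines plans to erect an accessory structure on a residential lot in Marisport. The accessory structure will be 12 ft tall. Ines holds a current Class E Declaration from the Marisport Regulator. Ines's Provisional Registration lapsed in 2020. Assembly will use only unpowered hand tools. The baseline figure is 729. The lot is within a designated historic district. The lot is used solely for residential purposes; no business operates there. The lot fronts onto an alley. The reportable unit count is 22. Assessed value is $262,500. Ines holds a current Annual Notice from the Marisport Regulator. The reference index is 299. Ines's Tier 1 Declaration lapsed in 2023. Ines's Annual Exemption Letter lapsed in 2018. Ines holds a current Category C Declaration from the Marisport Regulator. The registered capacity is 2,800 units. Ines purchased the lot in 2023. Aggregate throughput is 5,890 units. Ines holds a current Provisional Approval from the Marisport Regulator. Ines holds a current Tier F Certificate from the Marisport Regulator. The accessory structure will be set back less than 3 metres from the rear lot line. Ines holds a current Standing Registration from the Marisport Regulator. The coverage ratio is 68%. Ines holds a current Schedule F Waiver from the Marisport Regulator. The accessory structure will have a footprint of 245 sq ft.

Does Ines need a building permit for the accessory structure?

No — exception (e) applies; Ines does not need a building permit.

Exception (a)'s conditions are all satisfied: a current Standing Registration is held; the structure's footprint is 245 sq ft, less than the 250 sq ft limit. However, paragraph (f) must be considered: (f) applies — the reference index is 299, below the 401 limit. (a) is therefore removed.
All of (b)'s requirements are met (assembly uses only hand tools; a current Provisional Approval is held; the coverage ratio is 68%, under the 77% limit). But applying paragraph (g): (g) operates — assessed value is $262,500, under the $276,500 limit. Exception (b) does not apply.
Exception (c) requires that the structure is set back at least 3 metres from every lot line; but the rear setback is under 3 m, so (c) is unavailable.
Exception (d) requires that the owner holds a current Annual Exemption Letter from the Marisport Regulator; but there is no Annual Exemption Letter in force, so (d) is unavailable.
All of (e)'s requirements are met (aggregate throughput is 5,890 units, under the 7,390 units limit; a current Tier F Certificate is held). Applying paragraphs (j)–(p): (j) would limit (e) — the baseline figure is 729, under the 795 limit — but (k) sets (j) aside: (k) operates against (j): a current Annual Notice is held. (l) would limit (k) — the lot is in a historic district — but (m) sets (l) aside: (m) is triggered — a current Schedule F Waiver is held. (n) would limit (m) — a current Category C Declaration is held — but (o) sets (n) aside: (o) operates against (n): a current Class E Declaration is held. (p) is inapplicable (no current Provisional Registration is held), so (o) stands. So (e) applies.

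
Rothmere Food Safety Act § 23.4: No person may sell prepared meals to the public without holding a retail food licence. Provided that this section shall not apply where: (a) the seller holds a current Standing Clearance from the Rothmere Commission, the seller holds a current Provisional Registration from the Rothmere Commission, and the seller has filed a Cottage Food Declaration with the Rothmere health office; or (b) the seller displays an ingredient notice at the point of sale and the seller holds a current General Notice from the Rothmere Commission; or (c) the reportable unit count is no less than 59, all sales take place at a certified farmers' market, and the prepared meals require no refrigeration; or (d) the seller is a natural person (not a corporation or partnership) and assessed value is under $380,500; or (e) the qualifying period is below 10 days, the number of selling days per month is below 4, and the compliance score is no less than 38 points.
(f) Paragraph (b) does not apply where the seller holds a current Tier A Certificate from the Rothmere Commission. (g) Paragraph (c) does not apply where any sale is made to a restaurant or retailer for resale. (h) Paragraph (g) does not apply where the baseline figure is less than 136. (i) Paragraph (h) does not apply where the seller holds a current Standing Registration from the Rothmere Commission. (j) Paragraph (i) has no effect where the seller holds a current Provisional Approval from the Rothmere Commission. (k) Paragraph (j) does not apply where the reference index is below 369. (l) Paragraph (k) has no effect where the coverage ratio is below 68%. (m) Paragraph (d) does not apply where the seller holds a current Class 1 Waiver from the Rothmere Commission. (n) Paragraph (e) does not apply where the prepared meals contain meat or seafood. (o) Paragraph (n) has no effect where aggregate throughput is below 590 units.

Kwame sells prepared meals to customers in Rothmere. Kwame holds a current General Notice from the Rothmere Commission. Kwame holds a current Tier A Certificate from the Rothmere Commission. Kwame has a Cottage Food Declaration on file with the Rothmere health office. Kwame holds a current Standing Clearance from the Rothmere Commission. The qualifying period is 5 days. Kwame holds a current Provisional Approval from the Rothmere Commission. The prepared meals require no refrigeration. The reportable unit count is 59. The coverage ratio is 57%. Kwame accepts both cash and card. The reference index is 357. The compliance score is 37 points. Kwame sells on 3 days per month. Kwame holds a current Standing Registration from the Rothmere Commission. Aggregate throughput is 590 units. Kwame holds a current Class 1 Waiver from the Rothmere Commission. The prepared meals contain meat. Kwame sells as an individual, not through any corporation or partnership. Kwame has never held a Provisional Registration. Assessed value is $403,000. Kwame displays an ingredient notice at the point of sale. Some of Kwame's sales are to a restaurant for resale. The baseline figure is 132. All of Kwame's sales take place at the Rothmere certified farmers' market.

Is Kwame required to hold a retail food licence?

No — exception (c) applies; Kwame is not required to hold a retail food licence.

Exception (a) does not apply: no current Provisional Registration is held.
Exception (b)'s conditions are all satisfied: an ingredient notice is displayed; a current General Notice is held. But: (f) applies — a current Tier A Certificate is held. So (b) is unavailable.
Exception (c): the reportable unit count is 59, meeting the 59 threshold; all sales are at a certified farmers' market; the prepared meals are shelf-stable — every condition holds. Applying paragraphs (g)–(l): (g) is engaged (some sales are to a restaurant for resale), but is set aside by (h): (h) is engaged — the baseline figure is 132, less than the 136 limit. (i) is engaged (a current Standing Registration is held), but is itself disapplied by (j): (j) operates against (i): a current Provisional Approval is held. (k) would limit (j) — the reference index is 357, below the 369 limit — but (l) sets (k) aside: (l) applies — the coverage ratio is 57%, below the 68% limit. So (c) applies.
Exception (d) does not apply: assessed value is $403,000, not under $380,500.
Exception (e) does not apply: the compliance score is 37 points, short of 38 points.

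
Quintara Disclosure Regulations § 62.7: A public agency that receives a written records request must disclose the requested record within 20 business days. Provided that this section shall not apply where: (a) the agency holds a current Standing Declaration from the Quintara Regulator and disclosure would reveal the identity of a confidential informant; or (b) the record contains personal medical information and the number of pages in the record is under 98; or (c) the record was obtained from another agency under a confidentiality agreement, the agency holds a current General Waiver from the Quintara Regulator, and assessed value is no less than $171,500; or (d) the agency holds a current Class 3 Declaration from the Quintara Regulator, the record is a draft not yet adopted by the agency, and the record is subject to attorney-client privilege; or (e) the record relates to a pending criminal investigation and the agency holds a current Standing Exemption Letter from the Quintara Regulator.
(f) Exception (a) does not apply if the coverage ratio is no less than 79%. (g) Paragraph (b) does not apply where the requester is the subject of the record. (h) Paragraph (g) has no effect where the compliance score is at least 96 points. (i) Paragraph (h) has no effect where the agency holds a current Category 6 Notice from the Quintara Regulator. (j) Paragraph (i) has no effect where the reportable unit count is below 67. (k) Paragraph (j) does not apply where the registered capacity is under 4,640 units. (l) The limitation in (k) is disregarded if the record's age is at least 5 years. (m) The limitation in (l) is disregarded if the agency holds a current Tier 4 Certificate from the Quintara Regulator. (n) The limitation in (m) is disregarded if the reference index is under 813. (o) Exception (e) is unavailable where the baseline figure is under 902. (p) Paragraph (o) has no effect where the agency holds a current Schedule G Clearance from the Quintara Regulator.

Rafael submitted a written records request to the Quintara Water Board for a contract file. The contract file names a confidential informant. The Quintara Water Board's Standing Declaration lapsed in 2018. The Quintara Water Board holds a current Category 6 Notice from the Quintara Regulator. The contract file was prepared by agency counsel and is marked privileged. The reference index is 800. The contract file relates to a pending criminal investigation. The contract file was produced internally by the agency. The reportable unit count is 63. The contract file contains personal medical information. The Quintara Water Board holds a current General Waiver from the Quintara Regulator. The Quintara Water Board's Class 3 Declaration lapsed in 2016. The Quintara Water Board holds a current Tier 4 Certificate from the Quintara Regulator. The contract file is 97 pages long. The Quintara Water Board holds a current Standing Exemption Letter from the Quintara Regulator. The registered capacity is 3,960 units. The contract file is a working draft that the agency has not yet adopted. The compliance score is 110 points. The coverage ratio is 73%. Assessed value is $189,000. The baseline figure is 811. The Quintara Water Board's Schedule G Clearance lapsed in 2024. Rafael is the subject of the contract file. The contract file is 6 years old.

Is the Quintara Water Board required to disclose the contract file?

Exception (a) fails — no current Standing Declaration is held.
Exception (b) is satisfied on its face — the contract file contains personal medical information; the number of pages in the record is 97, under the 98 limit. Applying paragraphs (g)–(n): (g) would limit (b) — Rafael is the subject of the contract file — but (h) sets (g) aside: (h) is triggered — the compliance score is 110 points, meeting the 96 points threshold. (i) is engaged (a current Category 6 Notice is held), but is overridden by (j): (j) operates against (i): the reportable unit count is 63, below the 67 limit. (k) is engaged (the registered capacity is 3,960 units, under the 4,640 units limit), but is set aside by (l): (l) operates — the record's age is 6 years, meeting the 5 years threshold. (m) applies (a current Tier 4 Certificate is held), but is displaced by (n): (n) operates — the reference index is 800, under the 813 limit. So (b) applies.
Exception (c) fails — the contract file was produced internally.
Exception (d) requires that the agency holds a current Class 3 Declaration from the Quintara Regulator; but the Class 3 Declaration is not current, so (d) is unavailable.
Exception (e) is satisfied on its face — the contract file relates to a pending investigation; a current Standing Exemption Letter is held. But: (o) operates against (e): the baseline figure is 811, under the 902 limit. (p) is not engaged (there is no Schedule G Clearance in force), so (o) stands. (e) is therefore removed.

No — exception (b) applies; the Quintara Water Board is not required to disclose the contract file.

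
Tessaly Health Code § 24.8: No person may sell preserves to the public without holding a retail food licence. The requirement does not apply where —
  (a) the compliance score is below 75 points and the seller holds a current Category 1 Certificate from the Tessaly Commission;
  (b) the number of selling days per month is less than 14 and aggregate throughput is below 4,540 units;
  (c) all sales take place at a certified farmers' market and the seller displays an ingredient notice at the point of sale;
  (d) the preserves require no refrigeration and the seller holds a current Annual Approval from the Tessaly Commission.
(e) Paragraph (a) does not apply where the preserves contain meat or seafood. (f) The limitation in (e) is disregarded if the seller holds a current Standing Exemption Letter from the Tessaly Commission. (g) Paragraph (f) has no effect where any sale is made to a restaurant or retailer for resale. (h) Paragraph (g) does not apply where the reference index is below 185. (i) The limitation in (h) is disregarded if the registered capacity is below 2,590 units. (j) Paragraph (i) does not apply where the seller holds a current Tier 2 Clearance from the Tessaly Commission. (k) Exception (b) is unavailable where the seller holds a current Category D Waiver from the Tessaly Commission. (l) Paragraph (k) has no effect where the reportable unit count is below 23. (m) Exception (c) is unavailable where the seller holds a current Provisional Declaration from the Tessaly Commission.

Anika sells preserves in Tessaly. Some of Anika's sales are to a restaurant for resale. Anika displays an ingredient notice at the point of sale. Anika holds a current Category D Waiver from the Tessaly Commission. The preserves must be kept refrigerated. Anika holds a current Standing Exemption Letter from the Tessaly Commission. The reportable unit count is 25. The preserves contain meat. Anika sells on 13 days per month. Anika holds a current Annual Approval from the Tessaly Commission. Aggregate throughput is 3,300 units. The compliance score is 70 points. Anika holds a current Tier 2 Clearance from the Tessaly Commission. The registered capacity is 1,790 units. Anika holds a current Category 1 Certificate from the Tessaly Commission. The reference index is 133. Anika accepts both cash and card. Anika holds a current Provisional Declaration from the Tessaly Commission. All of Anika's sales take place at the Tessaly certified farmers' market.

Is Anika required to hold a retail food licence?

Exception (a)'s conditions are all satisfied: the compliance score is 70 points, below the 75 points limit; a current Category 1 Certificate is held. Considering the limiting provisions: (e) would limit (a) — the preserves contain meat — but (f) sets (e) aside: (f) is triggered — a current Standing Exemption Letter is held. (g) would limit (f) — some sales are to a restaurant for resale — but (h) sets (g) aside: (h) applies — the reference index is 133, below the 185 limit. (i) would limit (h) — the registered capacity is 1,790 units, below the 2,590 units limit — but (j) sets (i) aside: (j) operates against (i): a current Tier 2 Clearance is held. (a) remains available.
Exception (b) is satisfied on its face — the number of selling days per month is 13, less than the 14 limit; aggregate throughput is 3,300 units, below the 4,540 units limit. But: (k) applies — a current Category D Waiver is held. (l) does not operate here (the reportable unit count is 25, not below 23), so (k) stands. So (b) is unavailable.
All of (c)'s requirements are met (all sales are at a certified farmers' market; an ingredient notice is displayed). But: (m) operates against (c): a current Provisional Declaration is held. So (c) is unavailable.
Exception (d) requires that the preserves require no refrigeration; but the preserves require refrigeration, so (d) is unavailable.

No — exception (a) applies; Anika is not required to hold a retail food licence.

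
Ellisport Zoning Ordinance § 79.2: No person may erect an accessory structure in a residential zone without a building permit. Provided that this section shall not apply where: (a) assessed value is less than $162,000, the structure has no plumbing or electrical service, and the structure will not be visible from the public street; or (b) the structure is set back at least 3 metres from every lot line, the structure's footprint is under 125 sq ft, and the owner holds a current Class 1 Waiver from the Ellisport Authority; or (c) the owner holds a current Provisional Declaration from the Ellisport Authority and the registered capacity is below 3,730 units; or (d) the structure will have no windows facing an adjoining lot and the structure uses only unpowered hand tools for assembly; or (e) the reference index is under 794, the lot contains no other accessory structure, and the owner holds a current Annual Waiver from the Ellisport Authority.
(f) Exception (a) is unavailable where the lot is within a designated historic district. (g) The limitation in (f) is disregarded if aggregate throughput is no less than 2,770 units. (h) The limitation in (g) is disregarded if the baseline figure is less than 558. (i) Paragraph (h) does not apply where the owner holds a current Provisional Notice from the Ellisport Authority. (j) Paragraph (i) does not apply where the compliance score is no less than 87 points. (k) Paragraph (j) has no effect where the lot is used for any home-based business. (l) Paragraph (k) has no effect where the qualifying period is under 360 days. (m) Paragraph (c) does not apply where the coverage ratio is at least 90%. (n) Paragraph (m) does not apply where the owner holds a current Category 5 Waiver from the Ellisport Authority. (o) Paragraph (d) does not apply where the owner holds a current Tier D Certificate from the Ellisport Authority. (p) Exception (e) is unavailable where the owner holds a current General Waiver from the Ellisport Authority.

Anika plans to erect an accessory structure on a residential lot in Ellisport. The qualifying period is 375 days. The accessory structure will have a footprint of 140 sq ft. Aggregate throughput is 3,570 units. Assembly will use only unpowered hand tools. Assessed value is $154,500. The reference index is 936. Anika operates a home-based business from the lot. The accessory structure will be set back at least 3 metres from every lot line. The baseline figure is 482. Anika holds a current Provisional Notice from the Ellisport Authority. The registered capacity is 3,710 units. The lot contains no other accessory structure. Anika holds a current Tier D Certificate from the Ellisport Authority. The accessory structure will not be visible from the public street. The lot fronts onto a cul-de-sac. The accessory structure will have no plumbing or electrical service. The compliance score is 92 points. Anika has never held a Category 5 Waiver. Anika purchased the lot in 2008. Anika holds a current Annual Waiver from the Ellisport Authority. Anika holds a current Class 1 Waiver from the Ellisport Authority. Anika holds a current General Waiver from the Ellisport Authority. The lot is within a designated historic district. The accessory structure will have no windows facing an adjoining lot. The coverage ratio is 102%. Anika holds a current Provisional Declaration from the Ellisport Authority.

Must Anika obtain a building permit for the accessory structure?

Exception (a): assessed value is $154,500, less than the $162,000 limit; there is no plumbing or electrical service; the structure will not be visible from the street — every condition holds. Under paragraphs (f)–(l): (f) would limit (a) — the lot is in a historic district — but (g) sets (f) aside: (g) operates against (f): aggregate throughput is 3,570 units, meeting the 2,770 units threshold. (h) would limit (g) — the baseline figure is 482, less than the 558 limit — but (i) sets (h) aside: (i) applies — a current Provisional Notice is held. (j) would limit (i) — the compliance score is 92 points, meeting the 87 points threshold — but (k) sets (j) aside: (k) applies — a home-based business operates on the lot. (l) is not triggered (the qualifying period is 375 days, not under 360 days), so (k) stands. Exception (a) stands.
Exception (b) requires that the structure's footprint is under 125 sq ft; but the structure's footprint is 140 sq ft, not under 125 sq ft, so (b) is unavailable.
Exception (c) is satisfied on its face — a current Provisional Declaration is held; the registered capacity is 3,710 units, below the 3,730 units limit. However, paragraphs (m)–(n) must be considered: (m) applies — the coverage ratio is 102%, meeting the 90% threshold. (n) is inapplicable (the Category 5 Waiver is not current), so (m) stands. Exception (c) does not apply.
Exception (d): no windows face an adjoining lot; assembly uses only hand tools — every condition holds. But applying paragraph (o): (o) operates — a current Tier D Certificate is held. So (d) is unavailable.
Exception (e) does not apply: the reference index is 936, not under 794.

No — exception (a) applies; Anika does not need a building permit.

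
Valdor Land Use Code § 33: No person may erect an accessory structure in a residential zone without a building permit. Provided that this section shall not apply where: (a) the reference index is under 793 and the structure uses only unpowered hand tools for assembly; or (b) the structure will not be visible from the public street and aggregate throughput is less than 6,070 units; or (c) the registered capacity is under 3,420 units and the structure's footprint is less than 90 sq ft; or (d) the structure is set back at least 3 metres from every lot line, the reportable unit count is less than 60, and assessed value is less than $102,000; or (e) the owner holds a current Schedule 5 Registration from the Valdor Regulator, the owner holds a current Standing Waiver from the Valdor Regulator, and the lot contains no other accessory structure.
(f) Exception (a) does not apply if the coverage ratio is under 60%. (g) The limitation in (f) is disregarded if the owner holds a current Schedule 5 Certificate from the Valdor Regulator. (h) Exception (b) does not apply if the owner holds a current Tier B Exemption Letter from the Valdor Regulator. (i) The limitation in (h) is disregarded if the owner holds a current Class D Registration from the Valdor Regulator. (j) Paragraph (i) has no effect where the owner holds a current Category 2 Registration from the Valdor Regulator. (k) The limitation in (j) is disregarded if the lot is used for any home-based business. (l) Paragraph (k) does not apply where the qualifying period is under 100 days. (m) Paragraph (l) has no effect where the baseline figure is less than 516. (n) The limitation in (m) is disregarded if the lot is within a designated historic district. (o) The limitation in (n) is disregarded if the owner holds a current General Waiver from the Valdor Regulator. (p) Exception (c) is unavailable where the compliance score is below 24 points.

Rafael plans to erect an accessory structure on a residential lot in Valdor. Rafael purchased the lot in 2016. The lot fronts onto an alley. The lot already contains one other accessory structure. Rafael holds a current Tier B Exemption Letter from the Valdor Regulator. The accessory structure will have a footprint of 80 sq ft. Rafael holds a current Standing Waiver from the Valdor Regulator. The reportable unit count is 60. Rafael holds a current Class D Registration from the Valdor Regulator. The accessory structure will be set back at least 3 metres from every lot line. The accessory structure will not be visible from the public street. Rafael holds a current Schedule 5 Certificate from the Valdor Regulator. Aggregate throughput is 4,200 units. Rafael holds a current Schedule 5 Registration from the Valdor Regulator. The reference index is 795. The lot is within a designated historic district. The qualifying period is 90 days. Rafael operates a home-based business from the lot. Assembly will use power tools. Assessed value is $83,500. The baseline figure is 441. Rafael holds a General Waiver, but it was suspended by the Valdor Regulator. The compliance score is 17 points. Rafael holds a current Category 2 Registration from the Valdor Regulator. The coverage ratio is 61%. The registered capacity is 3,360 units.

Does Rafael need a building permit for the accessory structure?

Exception (a) requires that the reference index is under 793; but the reference index is 795, not under 793, so (a) is unavailable.
Exception (b): the structure will not be visible from the street; aggregate throughput is 4,200 units, less than the 6,070 units limit — every condition holds. Turning to paragraphs (h)–(o): (h) operates — a current Tier B Exemption Letter is held. (i) applies (a current Class D Registration is held), but is set aside by (j): (j) operates against (i): a current Category 2 Registration is held. (k) is engaged (a home-based business operates on the lot), but is set aside by (l): (l) operates against (k): the qualifying period is 90 days, under the 100 days limit. (m) would limit (l) — the baseline figure is 441, less than the 516 limit — but (n) sets (m) aside: (n) is engaged — the lot is in a historic district. (o), which would lift (n), is not engaged — there is no General Waiver in force. Exception (b) does not apply.
Exception (c) is satisfied on its face — the registered capacity is 3,360 units, under the 3,420 units limit; the structure's footprint is 80 sq ft, less than the 90 sq ft limit. But applying paragraph (p): (p) operates against (c): the compliance score is 17 points, below the 24 points limit. Exception (c) does not apply.
Exception (d) does not apply: the reportable unit count is 60, not less than 60.
Exception (e) fails — the lot already has another accessory structure.
Every exception is unavailable, so the rule governs.

Yes — Rafael must obtain a building permit.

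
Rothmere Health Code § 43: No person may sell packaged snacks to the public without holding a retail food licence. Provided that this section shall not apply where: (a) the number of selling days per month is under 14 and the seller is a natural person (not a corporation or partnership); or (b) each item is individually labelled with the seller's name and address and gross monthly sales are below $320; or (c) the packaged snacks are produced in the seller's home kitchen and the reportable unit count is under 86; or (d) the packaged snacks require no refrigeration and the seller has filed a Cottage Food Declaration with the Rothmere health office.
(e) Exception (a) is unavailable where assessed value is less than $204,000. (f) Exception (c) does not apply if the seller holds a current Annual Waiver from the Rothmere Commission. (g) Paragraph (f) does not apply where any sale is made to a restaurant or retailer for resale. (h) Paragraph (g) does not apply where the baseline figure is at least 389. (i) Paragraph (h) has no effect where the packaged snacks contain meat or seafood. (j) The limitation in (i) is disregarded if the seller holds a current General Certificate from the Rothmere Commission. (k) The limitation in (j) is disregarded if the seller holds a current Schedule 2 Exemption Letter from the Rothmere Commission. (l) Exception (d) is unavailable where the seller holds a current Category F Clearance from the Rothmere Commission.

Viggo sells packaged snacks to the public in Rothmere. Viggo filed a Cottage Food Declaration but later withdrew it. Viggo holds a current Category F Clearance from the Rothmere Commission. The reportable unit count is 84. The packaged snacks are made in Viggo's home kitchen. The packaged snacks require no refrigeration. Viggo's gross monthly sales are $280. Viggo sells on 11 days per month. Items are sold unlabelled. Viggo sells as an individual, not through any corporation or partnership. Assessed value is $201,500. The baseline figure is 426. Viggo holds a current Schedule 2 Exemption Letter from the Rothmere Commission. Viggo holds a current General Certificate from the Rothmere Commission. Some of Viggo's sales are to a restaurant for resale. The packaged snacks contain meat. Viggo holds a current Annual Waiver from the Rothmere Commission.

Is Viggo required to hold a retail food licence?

Exception (a) is satisfied on its face — the number of selling days per month is 11, under the 14 limit; the seller is a natural person. But applying paragraph (e): (e) is triggered — assessed value is $201,500, less than the $204,000 limit. Exception (a) does not apply.
Exception (b) requires that each item is individually labelled with the seller's name and address; but items are sold unlabelled, so (b) is unavailable.
All of (c)'s requirements are met (the packaged snacks are home-kitchen produced; the reportable unit count is 84, under the 86 limit). Under paragraphs (f)–(k): (f) applies (a current Annual Waiver is held), but yields to (g): (g) operates against (f): some sales are to a restaurant for resale. (h) would limit (g) — the baseline figure is 426, meeting the 389 threshold — but (i) sets (h) aside: (i) operates — the packaged snacks contain meat. (j) applies (a current General Certificate is held), but is itself disapplied by (k): (k) operates against (j): a current Schedule 2 Exemption Letter is held. (c) remains available.
Exception (d) does not apply: the Cottage Food Declaration was withdrawn.

No — exception (c) applies; Viggo is not required to hold a retail food licence.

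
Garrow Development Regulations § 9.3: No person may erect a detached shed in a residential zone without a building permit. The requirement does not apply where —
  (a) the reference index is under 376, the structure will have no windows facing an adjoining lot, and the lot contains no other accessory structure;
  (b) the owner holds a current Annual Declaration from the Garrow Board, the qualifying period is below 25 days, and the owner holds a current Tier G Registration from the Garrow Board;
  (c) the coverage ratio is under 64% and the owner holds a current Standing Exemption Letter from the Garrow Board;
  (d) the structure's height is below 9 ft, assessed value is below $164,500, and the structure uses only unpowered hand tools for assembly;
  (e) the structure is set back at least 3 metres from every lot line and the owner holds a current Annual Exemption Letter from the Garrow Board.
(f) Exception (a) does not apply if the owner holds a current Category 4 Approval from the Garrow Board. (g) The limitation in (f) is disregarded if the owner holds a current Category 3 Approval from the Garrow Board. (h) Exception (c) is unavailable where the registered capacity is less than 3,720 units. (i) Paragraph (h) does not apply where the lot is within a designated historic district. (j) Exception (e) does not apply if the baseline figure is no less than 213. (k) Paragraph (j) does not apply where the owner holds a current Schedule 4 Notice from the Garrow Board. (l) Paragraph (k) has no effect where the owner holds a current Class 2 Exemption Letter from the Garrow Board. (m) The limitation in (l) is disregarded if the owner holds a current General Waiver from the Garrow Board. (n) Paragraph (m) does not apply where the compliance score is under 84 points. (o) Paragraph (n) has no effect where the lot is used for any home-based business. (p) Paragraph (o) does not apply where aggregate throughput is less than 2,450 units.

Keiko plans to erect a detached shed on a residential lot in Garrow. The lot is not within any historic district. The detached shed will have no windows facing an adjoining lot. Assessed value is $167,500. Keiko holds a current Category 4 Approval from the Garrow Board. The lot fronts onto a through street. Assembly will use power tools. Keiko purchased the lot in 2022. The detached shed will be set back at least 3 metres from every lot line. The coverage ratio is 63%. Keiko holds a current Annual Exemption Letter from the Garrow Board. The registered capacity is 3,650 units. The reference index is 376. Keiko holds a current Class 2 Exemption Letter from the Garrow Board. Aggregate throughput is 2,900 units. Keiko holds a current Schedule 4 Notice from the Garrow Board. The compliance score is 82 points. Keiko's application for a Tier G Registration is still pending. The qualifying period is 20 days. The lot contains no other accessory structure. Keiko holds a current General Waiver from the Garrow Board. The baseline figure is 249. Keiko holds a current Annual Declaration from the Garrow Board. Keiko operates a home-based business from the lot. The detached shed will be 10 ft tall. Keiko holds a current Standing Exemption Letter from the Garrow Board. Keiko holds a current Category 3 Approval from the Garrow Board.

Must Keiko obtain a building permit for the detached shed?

No — exception (e) applies; Keiko does not need a building permit.

Exception (a) fails — the reference index is 376, not under 376.
Exception (b) does not apply: there is no Tier G Registration in force.
Exception (c) is satisfied on its face — the coverage ratio is 63%, under the 64% limit; a current Standing Exemption Letter is held. Turning to paragraphs (h)–(i): (h) operates against (c): the registered capacity is 3,650 units, less than the 3,720 units limit. (i), which would lift (h), is not triggered — the lot is not in a historic district. Exception (c) does not apply.
Exception (d) does not apply: the structure's height is 10 ft, not below 9 ft.
Exception (e) is satisfied on its face — the setback is at least 3 m on every side; a current Annual Exemption Letter is held. Considering the limiting provisions: (j) is triggered (the baseline figure is 249, meeting the 213 threshold), but is itself disapplied by (k): (k) is triggered — a current Schedule 4 Notice is held. (l) would limit (k) — a current Class 2 Exemption Letter is held — but (m) sets (l) aside: (m) operates against (l): a current General Waiver is held. (n) would limit (m) — the compliance score is 82 points, under the 84 points limit — but (o) sets (n) aside: (o) operates against (n): a home-based business operates on the lot. (p), which would lift (o), is not engaged — aggregate throughput is 2,900 units, not less than 2,450 units. (e) remains available.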